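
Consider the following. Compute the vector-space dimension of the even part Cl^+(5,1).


Even subalgebra dimension = 2^(n-1)
n = 5 + 1 = 6
2^(6 - 1) = 2^5 = 32
Verification: sum of C(6,k) for even k = 1 + 15 + 15 + 1 = 32
Result = 32


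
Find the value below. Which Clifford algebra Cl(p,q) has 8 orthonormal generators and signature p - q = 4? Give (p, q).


We need p + q = 8 and p - q = 4.
Adding: 2p = 8 + 4 = 12, so p = 6.
Then q = 8 - 6 = 2.
(p, q) = (6, 2)


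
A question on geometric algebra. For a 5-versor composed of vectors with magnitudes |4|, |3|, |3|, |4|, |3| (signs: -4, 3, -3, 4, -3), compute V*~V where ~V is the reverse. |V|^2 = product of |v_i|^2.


Each vector v_i has |v_i|^2 = s_i^2
Squared scales: (-4)^2 = 16, 3^2 = 9, (-3)^2 = 9, 4^2 = 16, (-3)^2 = 9
|V|^2 = 16 * 9 * 9 * 16 * 9
= 186624


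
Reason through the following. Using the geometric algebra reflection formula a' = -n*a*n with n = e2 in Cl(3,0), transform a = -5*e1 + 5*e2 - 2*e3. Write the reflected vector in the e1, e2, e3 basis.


Reflection formula: a' = -n*a*n, with n = e2 (unit vector, n^2 = 1).
For reflection through hyperplane perp to e2:
The component along e2 flips sign, others stay.
a = (-5, 5, -2)
a' = (-5, -5, -2)
a' = -5*e1 - 5*e2 - 2*e3


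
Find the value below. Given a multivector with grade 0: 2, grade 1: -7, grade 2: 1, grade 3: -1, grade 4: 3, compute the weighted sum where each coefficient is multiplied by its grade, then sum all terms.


Grade-weighted sum = sum of grade_k * coefficient_k
0*2 = 0
1*(-7) = -7
2*1 = 2
3*(-1) = -3
4*3 = 12
Total = 0 + (-7) + 2 + (-3) + 12 = 4


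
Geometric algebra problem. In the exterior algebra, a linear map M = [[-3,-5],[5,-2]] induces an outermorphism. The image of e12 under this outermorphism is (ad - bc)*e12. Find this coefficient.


The outermorphism of a linear map f sends e1^e2 to f(e1)^f(e2).
f(e1) = -3*e1 + 5*e2
f(e2) = -5*e1 - 2*e2
f(e1) ^ f(e2) = (-3*e1 + 5*e2) ^ (-5*e1 - 2*e2)
= (-3)*(-2)*e12 + 5*(-5)*e21
= (6 - (-25))*e12
= 31*e12
Coefficient = 31


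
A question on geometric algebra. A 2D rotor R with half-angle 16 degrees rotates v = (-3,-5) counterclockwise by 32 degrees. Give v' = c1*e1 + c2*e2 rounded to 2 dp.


Rotor R = cos(16deg) - sin(16deg)*e12
Rotation angle theta = 2 * 16 = 32 degrees
v' = R*v*~R rotates v by theta.
cos(32deg) = 0.8480, sin(32deg) = 0.5299
v'_1 = -3*cos(32deg) - (-5)*sin(32deg)
= -3*0.8480 - (-5)*0.5299
= 0.11
v'_2 = -3*sin(32deg) + (-5)*cos(32deg)
= -3*0.5299 + (-5)*0.8480
= -5.83
v' = 0.11*e1 - 5.83*e2


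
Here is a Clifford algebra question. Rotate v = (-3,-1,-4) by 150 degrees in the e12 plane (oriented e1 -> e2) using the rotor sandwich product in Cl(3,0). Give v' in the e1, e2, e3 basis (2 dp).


Rotor R = cos(75deg) - sin(75deg)*e12
Rotation angle theta = 2 * 75 = 150 degrees in the e12 plane (e1 -> e2).
The component perpendicular to the plane (e3) is invariant: v'_3 = v3 = -4.00
cos(150deg) = -0.8660, sin(150deg) = 0.5000
v'_1 = v1*cos(theta) - v2*sin(theta) = -3*(-0.8660) - (-1)*0.5000 = 3.10
v'_2 = v1*sin(theta) + v2*cos(theta) = -3*0.5000 + (-1)*(-0.8660) = -0.63
v' = 3.10*e1 - 0.63*e2 - 4.00*e3


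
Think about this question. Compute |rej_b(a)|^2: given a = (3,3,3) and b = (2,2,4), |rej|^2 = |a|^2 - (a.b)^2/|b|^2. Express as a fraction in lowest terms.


|a|^2 = 3^2 + 3^2 + 3^2 = 27
|b|^2 = 2^2 + 2^2 + 4^2 = 24
a . b = 3*2 + 3*2 + 3*4 = 24
(a.b)^2 = 24^2 = 576
|rej|^2 = 27 - 576/24
= (648 - 576)/24
= 72/24
In lowest terms: 3/1


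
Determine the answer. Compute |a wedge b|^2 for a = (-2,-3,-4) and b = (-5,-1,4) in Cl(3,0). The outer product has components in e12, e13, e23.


a wedge b = (a1*b2 - a2*b1)*e12 + (a1*b3 - a3*b1)*e13 + (a2*b3 - a3*b2)*e23
e12 coeff: (-2)*(-1) - (-3)*(-5) = 2 - 15 = -13
e13 coeff: (-2)*4 - (-4)*(-5) = -8 - 20 = -28
e23 coeff: (-3)*4 - (-4)*(-1) = -12 - 4 = -16
|a wedge b|^2 = (-13)^2 + (-28)^2 + (-16)^2
= 169 + 784 + 256
= 1209


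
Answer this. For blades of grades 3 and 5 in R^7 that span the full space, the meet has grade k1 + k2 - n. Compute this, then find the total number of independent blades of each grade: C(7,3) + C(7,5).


Meet grade = grade(A) + grade(B) - n
= 3 + 5 - 7 = 1
C(7,3) = 35
C(7,5) = 21
dim_A + dim_B = 35 + 21 = 56


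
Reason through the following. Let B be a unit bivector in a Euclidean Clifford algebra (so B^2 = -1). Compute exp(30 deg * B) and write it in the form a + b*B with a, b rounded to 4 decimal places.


For a unit bivector B with B^2 = -1, the exponential series gives
e^(theta*B) = cos(theta) + sin(theta)*B (the GA analogue of Euler's formula).
theta = 30 degrees = 0.523599 rad
cos(30 deg) = 0.8660
sin(30 deg) = 0.5000
exp(theta*B) = 0.8660 + 0.5000*B


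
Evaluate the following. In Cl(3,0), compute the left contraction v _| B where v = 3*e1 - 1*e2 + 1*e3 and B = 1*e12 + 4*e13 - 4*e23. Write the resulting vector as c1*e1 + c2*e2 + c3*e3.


Left contraction v _| B = <vB>_1 (grade-1 part of the geometric product vB).
Using e1_|e12 = e2, e2_|e12 = -e1, e1_|e13 = e3, e3_|e13 = -e1, e2_|e23 = e3, e3_|e23 = -e2:
e1 coeff: -v2*b12 - v3*b13 = -(-1)*(1) - (1)*(4) = -3
e2 coeff: v1*b12 - v3*b23 = (3)*(1) - (1)*(-4) = 7
e3 coeff: v1*b13 + v2*b23 = (3)*(4) + (-1)*(-4) = 16
v _| B = -3*e1 + 7*e2 + 16*e3


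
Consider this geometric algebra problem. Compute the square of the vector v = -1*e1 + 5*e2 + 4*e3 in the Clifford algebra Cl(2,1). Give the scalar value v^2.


v^2 = sum of c_i^2 * e_i^2
Positive signature terms (e_i^2 = +1): (-1)^2 + 5^2 = 26
Negative signature terms (e_j^2 = -1): 4^2 = 16
v^2 = 26 - 16 = 10


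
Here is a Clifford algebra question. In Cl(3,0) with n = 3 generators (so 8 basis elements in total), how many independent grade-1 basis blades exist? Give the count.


Number of grade-k basis blades in Cl(p,q) with n = p + q is C(n, k).
n = 3 + 0 = 3
C(3, 1) = 3! / (1! * 2!)
= 6 / (1 * 2)
= 3


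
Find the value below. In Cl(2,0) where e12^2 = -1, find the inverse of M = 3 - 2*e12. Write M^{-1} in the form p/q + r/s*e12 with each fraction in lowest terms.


M = 3 - 2*e12, where e12^2 = -1.
Since M commutes with its reverse ~M = a - b*e12, M * ~M = a^2 - b^2*e12^2 = a^2 + b^2.
So M^{-1} = ~M / (a^2 + b^2) = (a - b*e12)/(a^2 + b^2).
a^2 + b^2 = 9 + 4 = 13
Scalar part = 3/13 = 3/13
Bivector coeff = 2/13 = 2/13
M^{-1} = 3/13 + 2/13*e12


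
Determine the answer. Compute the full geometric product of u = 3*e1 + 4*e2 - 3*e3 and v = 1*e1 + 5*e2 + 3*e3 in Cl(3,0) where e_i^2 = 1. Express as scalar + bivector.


In Cl(3,0): e_i^2 = 1, e_ie_j = -e_je_i for i != j.
Scalar part = u . v = 3*1 + 4*5 + (-3)*3
= 3 + 20 + (-9) = 14
e12 coeff = 3*5 - 4*1 = 15 - 4 = 11
e13 coeff = 3*3 - (-3)*1 = 9 - (-3) = 12
e23 coeff = 4*3 - (-3)*5 = 12 - (-15) = 27
uv = 14 + 11*e12 + 12*e13 + 27*e23


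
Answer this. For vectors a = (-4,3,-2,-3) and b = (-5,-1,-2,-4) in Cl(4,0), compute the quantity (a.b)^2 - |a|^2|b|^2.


a . b = (-4)*(-5) + 3*(-1) + (-2)*(-2) + (-3)*(-4)
= 20 + (-3) + 4 + 12 = 33
|a|^2 = (-4)^2 + 3^2 + (-2)^2 + (-3)^2 = 38
|b|^2 = (-5)^2 + (-1)^2 + (-2)^2 + (-4)^2 = 46
(a.b)^2 = 33^2 = 1089
|a|^2 * |b|^2 = 38 * 46 = 1748
Result = 1089 - 1748 = -659


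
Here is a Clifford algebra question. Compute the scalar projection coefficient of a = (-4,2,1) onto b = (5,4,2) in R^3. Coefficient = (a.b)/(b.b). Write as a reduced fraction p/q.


Projection coefficient = (a . b) / (b . b)
a . b = (-4)*5 + 2*4 + 1*2
= -20 + 8 + 2 = -10
b . b = 5^2 + 4^2 + 2^2
= 25 + 16 + 4 = 45
Coefficient = -10/45
In lowest terms: -2/9


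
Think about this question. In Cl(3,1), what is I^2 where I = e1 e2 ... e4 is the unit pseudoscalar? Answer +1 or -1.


The pseudoscalar I = e1...e_n (product of all n generators) of Cl(p,q) satisfies I^2 = (-1)^(q + n(n-1)/2).
p = 3, q = 1, n = p + q = 4
n(n-1)/2 = 4 * 3 / 2 = 6
Exponent = q + n(n-1)/2 = 1 + 6 = 7
I^2 = (-1)^7 = -1


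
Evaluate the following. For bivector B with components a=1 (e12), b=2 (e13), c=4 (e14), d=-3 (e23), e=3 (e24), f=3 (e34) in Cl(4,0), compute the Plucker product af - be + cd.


Plucker relation: af - be + cd
a*f = 1*3 = 3
b*e = 2*3 = 6
c*d = 4*(-3) = -12
af - be + cd = 3 - 6 + (-12)
= -15


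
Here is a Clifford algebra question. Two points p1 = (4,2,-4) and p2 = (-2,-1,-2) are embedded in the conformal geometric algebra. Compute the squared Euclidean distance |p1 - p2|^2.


p1 - p2 = (6, 3, -2)
|p1 - p2|^2 = 6^2 + 3^2 + (-2)^2
= 36 + 9 + 4
= 49


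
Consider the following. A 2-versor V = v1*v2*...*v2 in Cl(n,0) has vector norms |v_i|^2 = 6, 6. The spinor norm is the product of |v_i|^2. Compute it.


Spinor norm N(V) = |v1|^2 * |v2|^2 * ... * |v2|^2
= 6 * 6
Running product: 6, 36
N(V) = 36


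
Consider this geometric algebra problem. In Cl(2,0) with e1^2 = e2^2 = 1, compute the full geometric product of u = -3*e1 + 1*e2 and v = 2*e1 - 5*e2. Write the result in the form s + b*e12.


Expand: (-3*e1 + 1*e2)(2*e1 - 5*e2)
= (-3)*2*e1e1 + (-3)*(-5)*e1e2 + 1*2*e2e1 + 1*(-5)*e2e2
Using e1^2 = e2^2 = 1, e2e1 = -e1e2:
Scalar part s = (-3)*2 + 1*(-5) = -6 + (-5) = -11
Bivector part b = (-3)*(-5) - 1*2 = 15 - 2 = 13
uv = -11 + 13*e12


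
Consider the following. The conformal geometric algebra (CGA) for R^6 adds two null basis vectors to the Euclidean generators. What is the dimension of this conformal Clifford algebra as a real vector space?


The conformal model of R^6 uses Cl(7,1): the 6 Euclidean generators plus two extra orthogonal generators e+ (e+^2 = +1) and e- (e-^2 = -1), from which the null vectors e0, einf are built.
Number of generators m = 6 + 2 = 8.
dim Cl(p,q) = 2^m = 2^8 = 256


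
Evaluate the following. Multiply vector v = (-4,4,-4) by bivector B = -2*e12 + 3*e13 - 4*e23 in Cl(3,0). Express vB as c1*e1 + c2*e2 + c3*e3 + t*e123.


vB has grade-1 (vector) and grade-3 (trivector) parts: vB = (v _| B) + (v ^ B).
Vector part <vB>_1:
  e1: -v2*b12 - v3*b13 = -(4)*(-2) - (-4)*(3) = 20
  e2: v1*b12 - v3*b23 = (-4)*(-2) - (-4)*(-4) = -8
  e3: v1*b13 + v2*b23 = (-4)*(3) + (4)*(-4) = -28
Trivector part <vB>_3:
  e123: v1*b23 - v2*b13 + v3*b12 = (-4)*(-4) - (4)*(3) + (-4)*(-2) = 12
vB = 20*e1 - 8*e2 - 28*e3 + 12*e123


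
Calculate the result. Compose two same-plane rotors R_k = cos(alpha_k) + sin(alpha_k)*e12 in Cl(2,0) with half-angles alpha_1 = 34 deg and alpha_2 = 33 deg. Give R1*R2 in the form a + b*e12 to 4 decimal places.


Same-plane rotors commute and their half-angles add:
R1*R2 = cos(a1 + a2) + sin(a1 + a2)*e12.
a1 + a2 = 34 + 33 = 67 deg
cos(67 deg) = 0.3907
sin(67 deg) = 0.9205
R1*R2 = 0.3907 + 0.9205*e12


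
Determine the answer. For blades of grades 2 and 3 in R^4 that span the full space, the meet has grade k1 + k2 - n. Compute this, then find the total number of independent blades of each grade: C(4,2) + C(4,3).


Meet grade = grade(A) + grade(B) - n
= 2 + 3 - 4 = 1
C(4,2) = 6
C(4,3) = 4
dim_A + dim_B = 6 + 4 = 10


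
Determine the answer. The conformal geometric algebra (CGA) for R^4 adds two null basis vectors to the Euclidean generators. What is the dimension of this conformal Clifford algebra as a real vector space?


The conformal model of R^4 uses Cl(5,1): the 4 Euclidean generators plus two extra orthogonal generators e+ (e+^2 = +1) and e- (e-^2 = -1), from which the null vectors e0, einf are built.
Number of generators m = 4 + 2 = 6.
dim Cl(p,q) = 2^m = 2^6 = 64


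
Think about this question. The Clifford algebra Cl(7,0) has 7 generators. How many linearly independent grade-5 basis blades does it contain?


Number of grade-k basis blades in Cl(p,q) with n = p + q is C(n, k).
n = 7 + 0 = 7
C(7, 5) = 7! / (5! * 2!)
= 5040 / (120 * 2)
= 21


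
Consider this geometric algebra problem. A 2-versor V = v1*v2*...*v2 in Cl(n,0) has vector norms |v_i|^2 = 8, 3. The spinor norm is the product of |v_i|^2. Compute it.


Spinor norm N(V) = |v1|^2 * |v2|^2 * ... * |v2|^2
= 8 * 3
Running product: 8, 24
N(V) = 24


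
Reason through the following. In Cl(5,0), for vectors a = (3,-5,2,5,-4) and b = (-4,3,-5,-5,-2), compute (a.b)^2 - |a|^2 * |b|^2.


a . b = 3*(-4) + (-5)*3 + 2*(-5) + 5*(-5) + (-4)*(-2)
= -12 + (-15) + (-10) + (-25) + 8 = -54
|a|^2 = 3^2 + (-5)^2 + 2^2 + 5^2 + (-4)^2 = 79
|b|^2 = (-4)^2 + 3^2 + (-5)^2 + (-5)^2 + (-2)^2 = 79
(a.b)^2 = (-54)^2 = 2916
|a|^2 * |b|^2 = 79 * 79 = 6241
Result = 2916 - 6241 = -3325


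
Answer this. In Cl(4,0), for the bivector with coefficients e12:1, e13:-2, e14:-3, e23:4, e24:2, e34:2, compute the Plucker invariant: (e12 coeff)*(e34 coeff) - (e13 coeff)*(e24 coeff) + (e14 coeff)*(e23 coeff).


Plucker relation: af - be + cd
a*f = 1*2 = 2
b*e = (-2)*2 = -4
c*d = (-3)*4 = -12
af - be + cd = 2 - (-4) + (-12)
= -6


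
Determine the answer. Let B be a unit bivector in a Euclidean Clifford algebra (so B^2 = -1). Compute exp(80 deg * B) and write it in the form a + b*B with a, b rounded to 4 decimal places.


For a unit bivector B with B^2 = -1, the exponential series gives
e^(theta*B) = cos(theta) + sin(theta)*B (the GA analogue of Euler's formula).
theta = 80 degrees = 1.396263 rad
cos(80 deg) = 0.1736
sin(80 deg) = 0.9848
exp(theta*B) = 0.1736 + 0.9848*B


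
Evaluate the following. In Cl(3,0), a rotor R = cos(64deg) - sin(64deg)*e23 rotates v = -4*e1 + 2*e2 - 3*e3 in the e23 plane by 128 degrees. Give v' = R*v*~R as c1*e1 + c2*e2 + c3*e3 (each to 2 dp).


Rotor R = cos(64deg) - sin(64deg)*e23
Rotation angle theta = 2 * 64 = 128 degrees in the e23 plane (e2 -> e3).
The component perpendicular to the plane (e1) is invariant: v'_1 = v1 = -4.00
cos(128deg) = -0.6157, sin(128deg) = 0.7880
v'_2 = v2*cos(theta) - v3*sin(theta) = 2*(-0.6157) - (-3)*0.7880 = 1.13
v'_3 = v2*sin(theta) + v3*cos(theta) = 2*0.7880 + (-3)*(-0.6157) = 3.42
v' = -4.00*e1 + 1.13*e2 + 3.42*e3


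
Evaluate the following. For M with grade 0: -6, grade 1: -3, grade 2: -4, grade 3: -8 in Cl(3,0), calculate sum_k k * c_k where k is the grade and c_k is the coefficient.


Grade-weighted sum = sum of grade_k * coefficient_k
0*(-6) = 0
1*(-3) = -3
2*(-4) = -8
3*(-8) = -24
Total = 0 + (-3) + (-8) + (-24) = -35


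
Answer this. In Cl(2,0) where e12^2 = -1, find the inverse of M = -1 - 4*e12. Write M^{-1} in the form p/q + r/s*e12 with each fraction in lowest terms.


M = -1 - 4*e12, where e12^2 = -1.
Since M commutes with its reverse ~M = a - b*e12, M * ~M = a^2 - b^2*e12^2 = a^2 + b^2.
So M^{-1} = ~M / (a^2 + b^2) = (a - b*e12)/(a^2 + b^2).
a^2 + b^2 = 1 + 16 = 17
Scalar part = -1/17 = -1/17
Bivector coeff = 4/17 = 4/17
M^{-1} = -1/17 + 4/17*e12


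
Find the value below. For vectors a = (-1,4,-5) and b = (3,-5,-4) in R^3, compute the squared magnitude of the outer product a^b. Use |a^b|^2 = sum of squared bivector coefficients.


a wedge b = (a1*b2 - a2*b1)*e12 + (a1*b3 - a3*b1)*e13 + (a2*b3 - a3*b2)*e23
e12 coeff: (-1)*(-5) - 4*3 = 5 - 12 = -7
e13 coeff: (-1)*(-4) - (-5)*3 = 4 - (-15) = 19
e23 coeff: 4*(-4) - (-5)*(-5) = -16 - 25 = -41
|a wedge b|^2 = (-7)^2 + 19^2 + (-41)^2
= 49 + 361 + 1681
= 2091


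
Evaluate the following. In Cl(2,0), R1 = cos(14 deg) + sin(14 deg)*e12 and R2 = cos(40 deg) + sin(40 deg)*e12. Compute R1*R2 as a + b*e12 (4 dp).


Same-plane rotors commute and their half-angles add:
R1*R2 = cos(a1 + a2) + sin(a1 + a2)*e12.
a1 + a2 = 14 + 40 = 54 deg
cos(54 deg) = 0.5878
sin(54 deg) = 0.8090
R1*R2 = 0.5878 + 0.8090*e12


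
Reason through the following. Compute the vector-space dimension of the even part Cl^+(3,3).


Even subalgebra dimension = 2^(n-1)
n = 3 + 3 = 6
2^(6 - 1) = 2^5 = 32
Verification: sum of C(6,k) for even k = 1 + 15 + 15 + 1 = 32
Result = 32


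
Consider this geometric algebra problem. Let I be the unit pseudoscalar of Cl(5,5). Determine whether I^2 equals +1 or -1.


The pseudoscalar I = e1...e_n (product of all n generators) of Cl(p,q) satisfies I^2 = (-1)^(q + n(n-1)/2).
p = 5, q = 5, n = p + q = 10
n(n-1)/2 = 10 * 9 / 2 = 45
Exponent = q + n(n-1)/2 = 5 + 45 = 50
I^2 = (-1)^50 = +1


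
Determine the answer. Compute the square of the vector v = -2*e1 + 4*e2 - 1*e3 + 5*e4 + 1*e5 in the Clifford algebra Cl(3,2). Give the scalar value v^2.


v^2 = sum of c_i^2 * e_i^2
Positive signature terms (e_i^2 = +1): (-2)^2 + 4^2 + (-1)^2 = 21
Negative signature terms (e_j^2 = -1): 5^2 + 1^2 = 26
v^2 = 21 - 26 = -5


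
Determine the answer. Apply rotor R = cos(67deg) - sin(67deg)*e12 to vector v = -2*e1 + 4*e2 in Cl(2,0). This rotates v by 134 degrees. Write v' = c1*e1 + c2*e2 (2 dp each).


Rotor R = cos(67deg) - sin(67deg)*e12
Rotation angle theta = 2 * 67 = 134 degrees
v' = R*v*~R rotates v by theta.
cos(134deg) = -0.6947, sin(134deg) = 0.7193
v'_1 = -2*cos(134deg) - 4*sin(134deg)
= -2*(-0.6947) - 4*0.7193
= -1.49
v'_2 = -2*sin(134deg) + 4*cos(134deg)
= -2*0.7193 + 4*(-0.6947)
= -4.22
v' = -1.49*e1 - 4.22*e2


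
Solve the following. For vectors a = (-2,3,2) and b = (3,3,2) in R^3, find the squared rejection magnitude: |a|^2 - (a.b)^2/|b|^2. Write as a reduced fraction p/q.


|a|^2 = (-2)^2 + 3^2 + 2^2 = 17
|b|^2 = 3^2 + 3^2 + 2^2 = 22
a . b = (-2)*3 + 3*3 + 2*2 = 7
(a.b)^2 = 7^2 = 49
|rej|^2 = 17 - 49/22
= (374 - 49)/22
= 325/22
In lowest terms: 325/22


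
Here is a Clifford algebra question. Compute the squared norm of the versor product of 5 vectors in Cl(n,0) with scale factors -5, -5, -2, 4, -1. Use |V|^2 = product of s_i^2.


Each vector v_i has |v_i|^2 = s_i^2
Squared scales: (-5)^2 = 25, (-5)^2 = 25, (-2)^2 = 4, 4^2 = 16, (-1)^2 = 1
|V|^2 = 25 * 25 * 4 * 16 * 1
= 40000


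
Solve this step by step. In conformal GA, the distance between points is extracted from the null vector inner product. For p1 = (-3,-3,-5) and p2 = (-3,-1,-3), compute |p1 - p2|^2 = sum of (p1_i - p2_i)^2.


p1 - p2 = (0, -2, -2)
|p1 - p2|^2 = 0^2 + (-2)^2 + (-2)^2
= 0 + 4 + 4
= 8


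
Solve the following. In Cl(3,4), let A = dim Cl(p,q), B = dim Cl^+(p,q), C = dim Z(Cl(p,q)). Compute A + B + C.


n = 3 + 4 = 7
Total dim = 2^7 = 128
Even subalgebra dim = 2^6 = 64
n is odd, so center dim = 2
Sum = 128 + 64 + 2 = 194


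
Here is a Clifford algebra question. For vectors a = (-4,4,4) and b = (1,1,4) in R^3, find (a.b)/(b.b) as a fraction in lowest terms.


Projection coefficient = (a . b) / (b . b)
a . b = (-4)*1 + 4*1 + 4*4
= -4 + 4 + 16 = 16
b . b = 1^2 + 1^2 + 4^2
= 1 + 1 + 16 = 18
Coefficient = 16/18
In lowest terms: 8/9


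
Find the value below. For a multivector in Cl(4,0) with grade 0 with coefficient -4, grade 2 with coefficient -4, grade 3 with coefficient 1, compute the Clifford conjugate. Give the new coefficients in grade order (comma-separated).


Clifford conjugate sign for grade k: (-1)^(k(k+1)/2)
Grade 0: (-1)^(0*1/2) = (-1)^0 = 1, coeff -4 -> -4
Grade 2: (-1)^(2*3/2) = (-1)^3 = -1, coeff -4 -> 4
Grade 3: (-1)^(3*4/2) = (-1)^6 = 1, coeff 1 -> 1
Conjugated coefficients: -4, 4, 1


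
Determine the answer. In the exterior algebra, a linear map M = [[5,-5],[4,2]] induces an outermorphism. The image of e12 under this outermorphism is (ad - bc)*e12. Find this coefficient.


The outermorphism of a linear map f sends e1^e2 to f(e1)^f(e2).
f(e1) = 5*e1 + 4*e2
f(e2) = -5*e1 + 2*e2
f(e1) ^ f(e2) = (5*e1 + 4*e2) ^ (-5*e1 + 2*e2)
= 5*2*e12 + 4*(-5)*e21
= (10 - (-20))*e12
= 30*e12
Coefficient = 30


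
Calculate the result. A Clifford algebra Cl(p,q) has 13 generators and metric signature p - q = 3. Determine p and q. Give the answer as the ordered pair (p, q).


We need p + q = 13 and p - q = 3.
Adding: 2p = 13 + 3 = 16, so p = 8.
Then q = 13 - 8 = 5.
(p, q) = (8, 5)


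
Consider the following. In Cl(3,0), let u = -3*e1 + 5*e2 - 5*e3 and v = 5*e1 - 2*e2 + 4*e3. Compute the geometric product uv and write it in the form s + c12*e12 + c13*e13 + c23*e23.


In Cl(3,0): e_i^2 = 1, e_ie_j = -e_je_i for i != j.
Scalar part = u . v = (-3)*5 + 5*(-2) + (-5)*4
= -15 + (-10) + (-20) = -45
e12 coeff = (-3)*(-2) - 5*5 = 6 - 25 = -19
e13 coeff = (-3)*4 - (-5)*5 = -12 - (-25) = 13
e23 coeff = 5*4 - (-5)*(-2) = 20 - 10 = 10
uv = -45 - 19*e12 + 13*e13 + 10*e23


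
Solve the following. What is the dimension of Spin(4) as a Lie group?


Spin(n) double-covers SO(n); both have Lie algebra so(n) of dimension n(n-1)/2.
n = 4
n(n-1) = 4 * 3 = 12
dim Spin(4) = 12/2 = 6


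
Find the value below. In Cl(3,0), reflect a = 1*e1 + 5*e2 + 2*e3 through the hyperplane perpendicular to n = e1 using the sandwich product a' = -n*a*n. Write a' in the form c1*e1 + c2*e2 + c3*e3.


Reflection formula: a' = -n*a*n, with n = e1 (unit vector, n^2 = 1).
For reflection through hyperplane perp to e1:
The component along e1 flips sign, others stay.
a = (1, 5, 2)
a' = (-1, 5, 2)
a' = -1*e1 + 5*e2 + 2*e3


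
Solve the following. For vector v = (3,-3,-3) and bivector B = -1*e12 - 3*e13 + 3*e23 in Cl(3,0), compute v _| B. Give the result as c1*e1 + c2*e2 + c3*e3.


Left contraction v _| B = <vB>_1 (grade-1 part of the geometric product vB).
Using e1_|e12 = e2, e2_|e12 = -e1, e1_|e13 = e3, e3_|e13 = -e1, e2_|e23 = e3, e3_|e23 = -e2:
e1 coeff: -v2*b12 - v3*b13 = -(-3)*(-1) - (-3)*(-3) = -12
e2 coeff: v1*b12 - v3*b23 = (3)*(-1) - (-3)*(3) = 6
e3 coeff: v1*b13 + v2*b23 = (3)*(-3) + (-3)*(3) = -18
v _| B = -12*e1 + 6*e2 - 18*e3


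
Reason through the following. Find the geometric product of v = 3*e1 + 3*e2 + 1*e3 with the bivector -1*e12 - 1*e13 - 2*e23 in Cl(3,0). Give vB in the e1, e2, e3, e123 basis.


vB has grade-1 (vector) and grade-3 (trivector) parts: vB = (v _| B) + (v ^ B).
Vector part <vB>_1:
  e1: -v2*b12 - v3*b13 = -(3)*(-1) - (1)*(-1) = 4
  e2: v1*b12 - v3*b23 = (3)*(-1) - (1)*(-2) = -1
  e3: v1*b13 + v2*b23 = (3)*(-1) + (3)*(-2) = -9
Trivector part <vB>_3:
  e123: v1*b23 - v2*b13 + v3*b12 = (3)*(-2) - (3)*(-1) + (1)*(-1) = -4
vB = 4*e1 - 1*e2 - 9*e3 - 4*e123


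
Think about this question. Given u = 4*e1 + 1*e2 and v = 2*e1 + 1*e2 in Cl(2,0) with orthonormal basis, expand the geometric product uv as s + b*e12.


Expand: (4*e1 + 1*e2)(2*e1 + 1*e2)
= 4*2*e1e1 + 4*1*e1e2 + 1*2*e2e1 + 1*1*e2e2
Using e1^2 = e2^2 = 1, e2e1 = -e1e2:
Scalar part s = 4*2 + 1*1 = 8 + 1 = 9
Bivector part b = 4*1 - 1*2 = 4 - 2 = 2
uv = 9 + 2*e12


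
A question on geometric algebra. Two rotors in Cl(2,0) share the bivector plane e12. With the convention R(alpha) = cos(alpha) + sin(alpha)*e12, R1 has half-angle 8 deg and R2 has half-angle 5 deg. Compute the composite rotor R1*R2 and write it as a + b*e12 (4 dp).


Same-plane rotors commute and their half-angles add:
R1*R2 = cos(a1 + a2) + sin(a1 + a2)*e12.
a1 + a2 = 8 + 5 = 13 deg
cos(13 deg) = 0.9744
sin(13 deg) = 0.2250
R1*R2 = 0.9744 + 0.2250*e12


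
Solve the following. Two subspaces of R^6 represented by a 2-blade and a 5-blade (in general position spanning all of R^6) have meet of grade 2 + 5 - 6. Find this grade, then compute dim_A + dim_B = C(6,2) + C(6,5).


Meet grade = grade(A) + grade(B) - n
= 2 + 5 - 6 = 1
C(6,2) = 15
C(6,5) = 6
dim_A + dim_B = 15 + 6 = 21


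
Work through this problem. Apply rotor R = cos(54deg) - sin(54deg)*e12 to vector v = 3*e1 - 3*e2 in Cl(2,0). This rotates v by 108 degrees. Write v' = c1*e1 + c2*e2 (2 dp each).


Rotor R = cos(54deg) - sin(54deg)*e12
Rotation angle theta = 2 * 54 = 108 degrees
v' = R*v*~R rotates v by theta.
cos(108deg) = -0.3090, sin(108deg) = 0.9511
v'_1 = 3*cos(108deg) - (-3)*sin(108deg)
= 3*(-0.3090) - (-3)*0.9511
= 1.93
v'_2 = 3*sin(108deg) + (-3)*cos(108deg)
= 3*0.9511 + (-3)*(-0.3090)
= 3.78
v' = 1.93*e1 + 3.78*e2


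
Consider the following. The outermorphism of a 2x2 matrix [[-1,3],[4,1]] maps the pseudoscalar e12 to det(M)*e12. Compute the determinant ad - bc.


The outermorphism of a linear map f sends e1^e2 to f(e1)^f(e2).
f(e1) = -1*e1 + 4*e2
f(e2) = 3*e1 + 1*e2
f(e1) ^ f(e2) = (-1*e1 + 4*e2) ^ (3*e1 + 1*e2)
= (-1)*1*e12 + 4*3*e21
= (-1 - 12)*e12
= -13*e12
Coefficient = -13


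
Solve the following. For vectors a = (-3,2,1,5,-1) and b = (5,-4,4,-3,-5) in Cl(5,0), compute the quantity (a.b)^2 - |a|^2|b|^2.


a . b = (-3)*5 + 2*(-4) + 1*4 + 5*(-3) + (-1)*(-5)
= -15 + (-8) + 4 + (-15) + 5 = -29
|a|^2 = (-3)^2 + 2^2 + 1^2 + 5^2 + (-1)^2 = 40
|b|^2 = 5^2 + (-4)^2 + 4^2 + (-3)^2 + (-5)^2 = 91
(a.b)^2 = (-29)^2 = 841
|a|^2 * |b|^2 = 40 * 91 = 3640
Result = 841 - 3640 = -2799


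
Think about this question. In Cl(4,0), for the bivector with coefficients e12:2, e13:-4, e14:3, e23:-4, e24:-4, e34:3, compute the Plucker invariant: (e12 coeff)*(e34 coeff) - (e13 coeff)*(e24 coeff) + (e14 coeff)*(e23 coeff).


Plucker relation: af - be + cd
a*f = 2*3 = 6
b*e = (-4)*(-4) = 16
c*d = 3*(-4) = -12
af - be + cd = 6 - 16 + (-12)
= -22


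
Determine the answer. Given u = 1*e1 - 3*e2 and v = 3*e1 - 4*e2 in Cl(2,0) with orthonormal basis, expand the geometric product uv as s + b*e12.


Expand: (1*e1 - 3*e2)(3*e1 - 4*e2)
= 1*3*e1e1 + 1*(-4)*e1e2 + (-3)*3*e2e1 + (-3)*(-4)*e2e2
Using e1^2 = e2^2 = 1, e2e1 = -e1e2:
Scalar part s = 1*3 + (-3)*(-4) = 3 + 12 = 15
Bivector part b = 1*(-4) - (-3)*3 = -4 - (-9) = 5
uv = 15 + 5*e12


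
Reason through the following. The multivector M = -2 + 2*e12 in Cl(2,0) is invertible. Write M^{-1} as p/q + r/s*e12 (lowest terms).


M = -2 + 2*e12, where e12^2 = -1.
Since M commutes with its reverse ~M = a - b*e12, M * ~M = a^2 - b^2*e12^2 = a^2 + b^2.
So M^{-1} = ~M / (a^2 + b^2) = (a - b*e12)/(a^2 + b^2).
a^2 + b^2 = 4 + 4 = 8
Scalar part = -2/8 = -1/4
Bivector coeff = -2/8 = -1/4
M^{-1} = -1/4 - 1/4*e12


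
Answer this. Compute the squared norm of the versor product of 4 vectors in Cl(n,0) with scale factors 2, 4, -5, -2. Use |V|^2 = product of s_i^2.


Each vector v_i has |v_i|^2 = s_i^2
Squared scales: 2^2 = 4, 4^2 = 16, (-5)^2 = 25, (-2)^2 = 4
|V|^2 = 4 * 16 * 25 * 4
= 6400


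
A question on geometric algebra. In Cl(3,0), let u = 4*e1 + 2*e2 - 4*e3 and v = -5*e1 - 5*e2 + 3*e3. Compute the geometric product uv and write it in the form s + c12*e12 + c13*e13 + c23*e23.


In Cl(3,0): e_i^2 = 1, e_ie_j = -e_je_i for i != j.
Scalar part = u . v = 4*(-5) + 2*(-5) + (-4)*3
= -20 + (-10) + (-12) = -42
e12 coeff = 4*(-5) - 2*(-5) = -20 - (-10) = -10
e13 coeff = 4*3 - (-4)*(-5) = 12 - 20 = -8
e23 coeff = 2*3 - (-4)*(-5) = 6 - 20 = -14
uv = -42 - 10*e12 - 8*e13 - 14*e23


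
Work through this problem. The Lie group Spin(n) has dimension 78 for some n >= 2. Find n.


dim Spin(n) = dim so(n) = n(n-1)/2.
Solve n(n-1)/2 = 78, i.e. n^2 - n - 156 = 0.
Discriminant = 1 + 8*78 = 625
n = (1 + sqrt(625))/2 = (1 + 25)/2 = 13


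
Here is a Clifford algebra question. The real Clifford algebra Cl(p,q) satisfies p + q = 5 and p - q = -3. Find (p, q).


We need p + q = 5 and p - q = -3.
Adding: 2p = 5 + (-3) = 2, so p = 1.
Then q = 5 - 1 = 4.
(p, q) = (1, 4)


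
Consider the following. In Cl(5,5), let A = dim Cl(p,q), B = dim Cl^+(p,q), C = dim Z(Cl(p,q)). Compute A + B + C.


n = 5 + 5 = 10
Total dim = 2^10 = 1024
Even subalgebra dim = 2^9 = 512
n is even, so center dim = 1
Sum = 1024 + 512 + 1 = 1537


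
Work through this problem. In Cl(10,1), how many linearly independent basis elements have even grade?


Even subalgebra dimension = 2^(n-1)
n = 10 + 1 = 11
2^(11 - 1) = 2^10 = 1024
Verification: sum of C(11,k) for even k = 1 + 55 + 330 + 462 + 165 + 11 = 1024
Result = 1024


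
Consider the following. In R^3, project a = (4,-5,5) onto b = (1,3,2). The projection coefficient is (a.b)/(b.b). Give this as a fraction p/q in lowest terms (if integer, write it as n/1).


Projection coefficient = (a . b) / (b . b)
a . b = 4*1 + (-5)*3 + 5*2
= 4 + (-15) + 10 = -1
b . b = 1^2 + 3^2 + 2^2
= 1 + 9 + 4 = 14
Coefficient = -1/14
In lowest terms: -1/14


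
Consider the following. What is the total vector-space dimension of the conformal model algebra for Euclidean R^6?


The conformal model of R^6 uses Cl(7,1): the 6 Euclidean generators plus two extra orthogonal generators e+ (e+^2 = +1) and e- (e-^2 = -1), from which the null vectors e0, einf are built.
Number of generators m = 6 + 2 = 8.
dim Cl(p,q) = 2^m = 2^8 = 256


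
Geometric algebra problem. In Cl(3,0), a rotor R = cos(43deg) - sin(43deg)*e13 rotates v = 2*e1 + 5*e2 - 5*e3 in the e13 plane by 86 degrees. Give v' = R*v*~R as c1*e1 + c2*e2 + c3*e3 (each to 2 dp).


Rotor R = cos(43deg) - sin(43deg)*e13
Rotation angle theta = 2 * 43 = 86 degrees in the e13 plane (e1 -> e3).
The component perpendicular to the plane (e2) is invariant: v'_2 = v2 = 5.00
cos(86deg) = 0.0698, sin(86deg) = 0.9976
v'_1 = v1*cos(theta) - v3*sin(theta) = 2*0.0698 - (-5)*0.9976 = 5.13
v'_3 = v1*sin(theta) + v3*cos(theta) = 2*0.9976 + (-5)*0.0698 = 1.65
v' = 5.13*e1 + 5.00*e2 + 1.65*e3


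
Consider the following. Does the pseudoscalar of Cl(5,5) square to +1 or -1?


The pseudoscalar I = e1...e_n (product of all n generators) of Cl(p,q) satisfies I^2 = (-1)^(q + n(n-1)/2).
p = 5, q = 5, n = p + q = 10
n(n-1)/2 = 10 * 9 / 2 = 45
Exponent = q + n(n-1)/2 = 5 + 45 = 50
I^2 = (-1)^50 = +1


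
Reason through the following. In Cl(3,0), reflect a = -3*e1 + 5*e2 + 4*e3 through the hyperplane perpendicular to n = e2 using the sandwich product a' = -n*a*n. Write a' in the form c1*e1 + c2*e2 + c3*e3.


Reflection formula: a' = -n*a*n, with n = e2 (unit vector, n^2 = 1).
For reflection through hyperplane perp to e2:
The component along e2 flips sign, others stay.
a = (-3, 5, 4)
a' = (-3, -5, 4)
a' = -3*e1 - 5*e2 + 4*e3


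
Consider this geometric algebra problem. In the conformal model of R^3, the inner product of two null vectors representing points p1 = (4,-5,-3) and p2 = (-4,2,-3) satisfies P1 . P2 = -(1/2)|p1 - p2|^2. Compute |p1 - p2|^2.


p1 - p2 = (8, -7, 0)
|p1 - p2|^2 = 8^2 + (-7)^2 + 0^2
= 64 + 49 + 0
= 113


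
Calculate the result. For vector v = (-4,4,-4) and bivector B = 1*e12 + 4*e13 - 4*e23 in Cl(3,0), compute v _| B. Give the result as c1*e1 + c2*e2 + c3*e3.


Left contraction v _| B = <vB>_1 (grade-1 part of the geometric product vB).
Using e1_|e12 = e2, e2_|e12 = -e1, e1_|e13 = e3, e3_|e13 = -e1, e2_|e23 = e3, e3_|e23 = -e2:
e1 coeff: -v2*b12 - v3*b13 = -(4)*(1) - (-4)*(4) = 12
e2 coeff: v1*b12 - v3*b23 = (-4)*(1) - (-4)*(-4) = -20
e3 coeff: v1*b13 + v2*b23 = (-4)*(4) + (4)*(-4) = -32
v _| B = 12*e1 - 20*e2 - 32*e3


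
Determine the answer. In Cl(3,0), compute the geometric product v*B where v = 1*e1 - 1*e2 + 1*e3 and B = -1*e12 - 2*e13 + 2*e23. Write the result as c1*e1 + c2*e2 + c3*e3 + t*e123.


vB has grade-1 (vector) and grade-3 (trivector) parts: vB = (v _| B) + (v ^ B).
Vector part <vB>_1:
  e1: -v2*b12 - v3*b13 = -(-1)*(-1) - (1)*(-2) = 1
  e2: v1*b12 - v3*b23 = (1)*(-1) - (1)*(2) = -3
  e3: v1*b13 + v2*b23 = (1)*(-2) + (-1)*(2) = -4
Trivector part <vB>_3:
  e123: v1*b23 - v2*b13 + v3*b12 = (1)*(2) - (-1)*(-2) + (1)*(-1) = -1
vB = 1*e1 - 3*e2 - 4*e3 - 1*e123


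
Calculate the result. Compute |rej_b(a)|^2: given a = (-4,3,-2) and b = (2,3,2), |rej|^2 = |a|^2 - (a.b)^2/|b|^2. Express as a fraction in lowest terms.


|a|^2 = (-4)^2 + 3^2 + (-2)^2 = 29
|b|^2 = 2^2 + 3^2 + 2^2 = 17
a . b = (-4)*2 + 3*3 + (-2)*2 = -3
(a.b)^2 = (-3)^2 = 9
|rej|^2 = 29 - 9/17
= (493 - 9)/17
= 484/17
In lowest terms: 484/17


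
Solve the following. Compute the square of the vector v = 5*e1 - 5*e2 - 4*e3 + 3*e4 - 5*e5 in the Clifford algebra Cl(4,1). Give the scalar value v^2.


v^2 = sum of c_i^2 * e_i^2
Positive signature terms (e_i^2 = +1): 5^2 + (-5)^2 + (-4)^2 + 3^2 = 75
Negative signature terms (e_j^2 = -1): (-5)^2 = 25
v^2 = 75 - 25 = 50


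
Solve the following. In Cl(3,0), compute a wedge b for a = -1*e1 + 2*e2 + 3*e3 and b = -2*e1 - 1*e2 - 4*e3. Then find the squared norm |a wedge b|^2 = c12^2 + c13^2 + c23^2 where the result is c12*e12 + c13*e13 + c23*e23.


a wedge b = (a1*b2 - a2*b1)*e12 + (a1*b3 - a3*b1)*e13 + (a2*b3 - a3*b2)*e23
e12 coeff: (-1)*(-1) - 2*(-2) = 1 - (-4) = 5
e13 coeff: (-1)*(-4) - 3*(-2) = 4 - (-6) = 10
e23 coeff: 2*(-4) - 3*(-1) = -8 - (-3) = -5
|a wedge b|^2 = 5^2 + 10^2 + (-5)^2
= 25 + 100 + 25
= 150


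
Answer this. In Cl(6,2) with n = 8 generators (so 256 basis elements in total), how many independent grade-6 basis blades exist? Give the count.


Number of grade-k basis blades in Cl(p,q) with n = p + q is C(n, k).
n = 6 + 2 = 8
C(8, 6) = 8! / (6! * 2!)
= 40320 / (720 * 2)
= 28


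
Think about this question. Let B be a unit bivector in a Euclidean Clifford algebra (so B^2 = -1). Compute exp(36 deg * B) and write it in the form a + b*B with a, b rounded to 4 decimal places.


For a unit bivector B with B^2 = -1, the exponential series gives
e^(theta*B) = cos(theta) + sin(theta)*B (the GA analogue of Euler's formula).
theta = 36 degrees = 0.628319 rad
cos(36 deg) = 0.8090
sin(36 deg) = 0.5878
exp(theta*B) = 0.8090 + 0.5878*B


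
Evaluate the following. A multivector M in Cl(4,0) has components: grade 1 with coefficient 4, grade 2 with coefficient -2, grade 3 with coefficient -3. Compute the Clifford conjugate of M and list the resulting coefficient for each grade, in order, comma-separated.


Clifford conjugate sign for grade k: (-1)^(k(k+1)/2)
Grade 1: (-1)^(1*2/2) = (-1)^1 = -1, coeff 4 -> -4
Grade 2: (-1)^(2*3/2) = (-1)^3 = -1, coeff -2 -> 2
Grade 3: (-1)^(3*4/2) = (-1)^6 = 1, coeff -3 -> -3
Conjugated coefficients: -4, 2, -3


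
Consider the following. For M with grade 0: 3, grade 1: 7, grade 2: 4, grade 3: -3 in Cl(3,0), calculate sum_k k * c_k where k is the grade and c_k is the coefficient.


Grade-weighted sum = sum of grade_k * coefficient_k
0*3 = 0
1*7 = 7
2*4 = 8
3*(-3) = -9
Total = 0 + 7 + 8 + (-9) = 6


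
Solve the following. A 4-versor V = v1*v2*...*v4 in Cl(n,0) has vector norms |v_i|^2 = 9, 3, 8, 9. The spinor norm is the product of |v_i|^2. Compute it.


Spinor norm N(V) = |v1|^2 * |v2|^2 * ... * |v4|^2
= 9 * 3 * 8 * 9
Running product: 9, 27, 216, 1944
N(V) = 1944


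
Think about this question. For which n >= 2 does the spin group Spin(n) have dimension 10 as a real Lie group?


dim Spin(n) = dim so(n) = n(n-1)/2.
Solve n(n-1)/2 = 10, i.e. n^2 - n - 20 = 0.
Discriminant = 1 + 8*10 = 81
n = (1 + sqrt(81))/2 = (1 + 9)/2 = 5


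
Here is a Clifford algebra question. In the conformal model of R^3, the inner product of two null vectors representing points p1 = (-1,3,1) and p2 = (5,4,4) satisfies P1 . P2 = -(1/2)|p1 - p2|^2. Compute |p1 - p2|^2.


p1 - p2 = (-6, -1, -3)
|p1 - p2|^2 = (-6)^2 + (-1)^2 + (-3)^2
= 36 + 1 + 9
= 46


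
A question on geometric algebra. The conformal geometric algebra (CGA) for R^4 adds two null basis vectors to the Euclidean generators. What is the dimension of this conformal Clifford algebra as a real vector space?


The conformal model of R^4 uses Cl(5,1): the 4 Euclidean generators plus two extra orthogonal generators e+ (e+^2 = +1) and e- (e-^2 = -1), from which the null vectors e0, einf are built.
Number of generators m = 4 + 2 = 6.
dim Cl(p,q) = 2^m = 2^6 = 64


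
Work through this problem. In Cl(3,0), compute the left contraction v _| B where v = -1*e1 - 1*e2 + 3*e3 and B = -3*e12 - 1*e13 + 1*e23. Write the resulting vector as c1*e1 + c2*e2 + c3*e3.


Left contraction v _| B = <vB>_1 (grade-1 part of the geometric product vB).
Using e1_|e12 = e2, e2_|e12 = -e1, e1_|e13 = e3, e3_|e13 = -e1, e2_|e23 = e3, e3_|e23 = -e2:
e1 coeff: -v2*b12 - v3*b13 = -(-1)*(-3) - (3)*(-1) = 0
e2 coeff: v1*b12 - v3*b23 = (-1)*(-3) - (3)*(1) = 0
e3 coeff: v1*b13 + v2*b23 = (-1)*(-1) + (-1)*(1) = 0
v _| B = 0*e1 + 0*e2 + 0*e3


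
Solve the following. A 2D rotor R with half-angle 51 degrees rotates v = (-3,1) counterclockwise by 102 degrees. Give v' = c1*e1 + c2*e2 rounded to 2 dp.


Rotor R = cos(51deg) - sin(51deg)*e12
Rotation angle theta = 2 * 51 = 102 degrees
v' = R*v*~R rotates v by theta.
cos(102deg) = -0.2079, sin(102deg) = 0.9781
v'_1 = -3*cos(102deg) - 1*sin(102deg)
= -3*(-0.2079) - 1*0.9781
= -0.35
v'_2 = -3*sin(102deg) + 1*cos(102deg)
= -3*0.9781 + 1*(-0.2079)
= -3.14
v' = -0.35*e1 - 3.14*e2


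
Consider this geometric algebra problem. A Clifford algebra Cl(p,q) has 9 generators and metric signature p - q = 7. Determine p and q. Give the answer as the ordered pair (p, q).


We need p + q = 9 and p - q = 7.
Adding: 2p = 9 + 7 = 16, so p = 8.
Then q = 9 - 8 = 1.
(p, q) = (8, 1)


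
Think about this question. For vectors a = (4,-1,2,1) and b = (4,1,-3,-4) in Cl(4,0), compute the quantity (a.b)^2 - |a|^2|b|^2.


a . b = 4*4 + (-1)*1 + 2*(-3) + 1*(-4)
= 16 + (-1) + (-6) + (-4) = 5
|a|^2 = 4^2 + (-1)^2 + 2^2 + 1^2 = 22
|b|^2 = 4^2 + 1^2 + (-3)^2 + (-4)^2 = 42
(a.b)^2 = 5^2 = 25
|a|^2 * |b|^2 = 22 * 42 = 924
Result = 25 - 924 = -899


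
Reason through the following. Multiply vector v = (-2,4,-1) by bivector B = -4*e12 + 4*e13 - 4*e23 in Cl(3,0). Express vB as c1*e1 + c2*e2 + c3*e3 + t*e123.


vB has grade-1 (vector) and grade-3 (trivector) parts: vB = (v _| B) + (v ^ B).
Vector part <vB>_1:
  e1: -v2*b12 - v3*b13 = -(4)*(-4) - (-1)*(4) = 20
  e2: v1*b12 - v3*b23 = (-2)*(-4) - (-1)*(-4) = 4
  e3: v1*b13 + v2*b23 = (-2)*(4) + (4)*(-4) = -24
Trivector part <vB>_3:
  e123: v1*b23 - v2*b13 + v3*b12 = (-2)*(-4) - (4)*(4) + (-1)*(-4) = -4
vB = 20*e1 + 4*e2 - 24*e3 - 4*e123


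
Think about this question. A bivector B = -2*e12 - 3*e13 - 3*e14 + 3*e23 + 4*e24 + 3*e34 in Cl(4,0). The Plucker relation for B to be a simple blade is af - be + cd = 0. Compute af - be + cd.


Plucker relation: af - be + cd
a*f = (-2)*3 = -6
b*e = (-3)*4 = -12
c*d = (-3)*3 = -9
af - be + cd = -6 - (-12) + (-9)
= -3


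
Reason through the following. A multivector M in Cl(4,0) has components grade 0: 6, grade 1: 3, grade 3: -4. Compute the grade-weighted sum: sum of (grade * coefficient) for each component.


Grade-weighted sum = sum of grade_k * coefficient_k
0*6 = 0
1*3 = 3
3*(-4) = -12
Total = 0 + 3 + (-12) = -9


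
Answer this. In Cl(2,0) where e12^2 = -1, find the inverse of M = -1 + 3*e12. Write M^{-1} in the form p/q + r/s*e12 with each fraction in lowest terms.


M = -1 + 3*e12, where e12^2 = -1.
Since M commutes with its reverse ~M = a - b*e12, M * ~M = a^2 - b^2*e12^2 = a^2 + b^2.
So M^{-1} = ~M / (a^2 + b^2) = (a - b*e12)/(a^2 + b^2).
a^2 + b^2 = 1 + 9 = 10
Scalar part = -1/10 = -1/10
Bivector coeff = -3/10 = -3/10
M^{-1} = -1/10 - 3/10*e12


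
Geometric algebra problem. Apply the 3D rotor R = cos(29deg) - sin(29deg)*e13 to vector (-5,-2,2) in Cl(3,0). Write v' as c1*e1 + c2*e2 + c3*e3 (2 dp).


Rotor R = cos(29deg) - sin(29deg)*e13
Rotation angle theta = 2 * 29 = 58 degrees in the e13 plane (e1 -> e3).
The component perpendicular to the plane (e2) is invariant: v'_2 = v2 = -2.00
cos(58deg) = 0.5299, sin(58deg) = 0.8480
v'_1 = v1*cos(theta) - v3*sin(theta) = -5*0.5299 - 2*0.8480 = -4.35
v'_3 = v1*sin(theta) + v3*cos(theta) = -5*0.8480 + 2*0.5299 = -3.18
v' = -4.35*e1 - 2.00*e2 - 3.18*e3


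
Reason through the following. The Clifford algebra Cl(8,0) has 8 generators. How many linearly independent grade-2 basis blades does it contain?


Number of grade-k basis blades in Cl(p,q) with n = p + q is C(n, k).
n = 8 + 0 = 8
C(8, 2) = 8! / (2! * 6!)
= 40320 / (2 * 720)
= 28


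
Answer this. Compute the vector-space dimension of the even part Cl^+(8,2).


Even subalgebra dimension = 2^(n-1)
n = 8 + 2 = 10
2^(10 - 1) = 2^9 = 512
Verification: sum of C(10,k) for even k = 1 + 45 + 210 + 210 + 45 + 1 = 512
Result = 512


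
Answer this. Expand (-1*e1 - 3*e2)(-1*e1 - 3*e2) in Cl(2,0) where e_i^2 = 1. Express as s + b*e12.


Expand: (-1*e1 - 3*e2)(-1*e1 - 3*e2)
= (-1)*(-1)*e1e1 + (-1)*(-3)*e1e2 + (-3)*(-1)*e2e1 + (-3)*(-3)*e2e2
Using e1^2 = e2^2 = 1, e2e1 = -e1e2:
Scalar part s = (-1)*(-1) + (-3)*(-3) = 1 + 9 = 10
Bivector part b = (-1)*(-3) - (-3)*(-1) = 3 - 3 = 0
uv = 10 + 0*e12


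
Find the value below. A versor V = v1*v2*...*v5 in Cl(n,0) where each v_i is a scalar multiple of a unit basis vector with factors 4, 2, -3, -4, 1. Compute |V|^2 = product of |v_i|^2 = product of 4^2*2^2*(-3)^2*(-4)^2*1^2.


Each vector v_i has |v_i|^2 = s_i^2
Squared scales: 4^2 = 16, 2^2 = 4, (-3)^2 = 9, (-4)^2 = 16, 1^2 = 1
|V|^2 = 16 * 4 * 9 * 16 * 1
= 9216


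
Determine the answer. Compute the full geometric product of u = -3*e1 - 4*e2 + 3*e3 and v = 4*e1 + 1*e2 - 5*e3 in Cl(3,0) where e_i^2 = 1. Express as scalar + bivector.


In Cl(3,0): e_i^2 = 1, e_ie_j = -e_je_i for i != j.
Scalar part = u . v = (-3)*4 + (-4)*1 + 3*(-5)
= -12 + (-4) + (-15) = -31
e12 coeff = (-3)*1 - (-4)*4 = -3 - (-16) = 13
e13 coeff = (-3)*(-5) - 3*4 = 15 - 12 = 3
e23 coeff = (-4)*(-5) - 3*1 = 20 - 3 = 17
uv = -31 + 13*e12 + 3*e13 + 17*e23
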